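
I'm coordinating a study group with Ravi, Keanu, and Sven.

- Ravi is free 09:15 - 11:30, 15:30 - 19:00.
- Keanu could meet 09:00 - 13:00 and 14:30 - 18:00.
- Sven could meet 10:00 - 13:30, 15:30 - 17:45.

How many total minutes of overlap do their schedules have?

Ravi ∩ Keanu: 09:15-11:30, 15:30-18:00.
Ravi ∩ Keanu ∩ Sven: 10:00-11:30, 15:30-17:45.
Summing the common windows: 90 + 135 = 225 minutes.

225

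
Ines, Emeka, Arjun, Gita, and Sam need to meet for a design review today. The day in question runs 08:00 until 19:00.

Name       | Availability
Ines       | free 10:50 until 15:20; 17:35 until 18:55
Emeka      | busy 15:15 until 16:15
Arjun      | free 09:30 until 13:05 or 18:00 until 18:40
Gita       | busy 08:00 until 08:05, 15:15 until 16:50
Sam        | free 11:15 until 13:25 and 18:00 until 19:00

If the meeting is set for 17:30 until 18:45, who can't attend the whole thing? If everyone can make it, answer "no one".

Ines free: 10:50-15:20, 17:35-18:55.
Emeka free: 08:00-15:15, 16:15-19:00 (invert busy blocks within the working day).
Arjun free: 09:30-13:05, 18:00-18:40.
Gita free: 08:05-15:15, 16:50-19:00 (invert busy blocks within the working day).
Sam free: 11:15-13:25, 18:00-19:00.
Ines: not fully free for 17:30-18:45. Emeka: free for 17:30-18:45. Arjun: not fully free for 17:30-18:45. Gita: free for 17:30-18:45. Sam: not fully free for 17:30-18:45.

Arjun, Ines, Sam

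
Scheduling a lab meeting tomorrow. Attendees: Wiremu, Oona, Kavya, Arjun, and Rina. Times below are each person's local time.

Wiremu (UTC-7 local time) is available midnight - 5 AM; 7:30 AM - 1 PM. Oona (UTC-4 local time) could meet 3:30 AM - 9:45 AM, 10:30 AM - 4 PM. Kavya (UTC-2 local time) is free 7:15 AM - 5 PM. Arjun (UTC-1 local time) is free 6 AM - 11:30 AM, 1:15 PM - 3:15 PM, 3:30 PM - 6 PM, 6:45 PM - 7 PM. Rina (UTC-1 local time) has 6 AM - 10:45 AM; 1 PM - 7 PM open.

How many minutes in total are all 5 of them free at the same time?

405

Wiremu in UTC: 07:00-12:00, 14:30-20:00 (add 7h to convert from UTC-7).
Oona in UTC: 07:30-13:45, 14:30-20:00 (add 4h to convert from UTC-4).
Kavya in UTC: 09:15-19:00 (add 2h to convert from UTC-2).
Arjun in UTC: 07:00-12:30, 14:15-16:15, 16:30-19:00, 19:45-20:00 (add 1h to convert from UTC-1).
Rina in UTC: 07:00-11:45, 14:00-20:00 (add 1h to convert from UTC-1).
Wiremu ∩ Oona: 07:30-12:00, 14:30-20:00.
Wiremu ∩ Oona ∩ Kavya: 09:15-12:00, 14:30-19:00.
Wiremu ∩ Oona ∩ Kavya ∩ Arjun: 09:15-12:00, 14:30-16:15, 16:30-19:00.
Wiremu ∩ Oona ∩ Kavya ∩ Arjun ∩ Rina: 09:15-11:45, 14:30-16:15, 16:30-19:00.
Summing the common windows: 150 + 105 + 150 = 405 minutes.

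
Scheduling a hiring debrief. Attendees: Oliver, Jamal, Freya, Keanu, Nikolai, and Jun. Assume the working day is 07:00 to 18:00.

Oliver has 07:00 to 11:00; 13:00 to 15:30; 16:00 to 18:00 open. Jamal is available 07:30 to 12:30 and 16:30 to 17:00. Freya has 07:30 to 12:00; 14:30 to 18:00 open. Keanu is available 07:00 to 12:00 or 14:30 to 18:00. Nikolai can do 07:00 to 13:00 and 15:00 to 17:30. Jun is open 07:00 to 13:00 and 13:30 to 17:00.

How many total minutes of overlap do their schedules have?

Oliver ∩ Jamal: 07:30-11:00, 16:30-17:00.
Oliver ∩ Jamal ∩ Freya: 07:30-11:00, 16:30-17:00.
Oliver ∩ Jamal ∩ Freya ∩ Keanu: 07:30-11:00, 16:30-17:00.
Oliver ∩ Jamal ∩ Freya ∩ Keanu ∩ Nikolai: 07:30-11:00, 16:30-17:00.
Oliver ∩ Jamal ∩ Freya ∩ Keanu ∩ Nikolai ∩ Jun: 07:30-11:00, 16:30-17:00.
Summing the common windows: 210 + 30 = 240 minutes.

240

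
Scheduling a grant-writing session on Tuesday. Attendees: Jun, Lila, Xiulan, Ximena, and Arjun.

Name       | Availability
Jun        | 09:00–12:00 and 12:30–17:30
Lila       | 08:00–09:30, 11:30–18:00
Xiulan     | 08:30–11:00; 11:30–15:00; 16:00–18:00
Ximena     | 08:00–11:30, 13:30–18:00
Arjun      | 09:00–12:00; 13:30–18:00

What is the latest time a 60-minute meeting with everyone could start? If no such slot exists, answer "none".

16:30

Jun ∩ Lila: 09:00-09:30, 11:30-12:00, 12:30-17:30.
Jun ∩ Lila ∩ Xiulan: 09:00-09:30, 11:30-12:00, 12:30-15:00, 16:00-17:30.
Jun ∩ Lila ∩ Xiulan ∩ Ximena: 09:00-09:30, 13:30-15:00, 16:00-17:30.
Jun ∩ Lila ∩ Xiulan ∩ Ximena ∩ Arjun: 09:00-09:30, 13:30-15:00, 16:00-17:30.
The last common window of at least 60 minutes is 16:00-17:30; a 60-minute meeting can start as late as 16:30 and still end by 17:30.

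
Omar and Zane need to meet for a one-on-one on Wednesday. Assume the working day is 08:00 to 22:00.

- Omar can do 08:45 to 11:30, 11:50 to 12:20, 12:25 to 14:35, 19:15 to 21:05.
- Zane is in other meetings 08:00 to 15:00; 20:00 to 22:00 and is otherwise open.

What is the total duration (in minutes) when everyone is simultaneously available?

45

Omar free: 08:45-11:30, 11:50-12:20, 12:25-14:35, 19:15-21:05.
Zane free: 15:00-20:00 (invert busy blocks within the working day).
Omar ∩ Zane: 19:15-20:00.
So the common availability across everyone is 19:15-20:00.
That's a single block of 45 minutes.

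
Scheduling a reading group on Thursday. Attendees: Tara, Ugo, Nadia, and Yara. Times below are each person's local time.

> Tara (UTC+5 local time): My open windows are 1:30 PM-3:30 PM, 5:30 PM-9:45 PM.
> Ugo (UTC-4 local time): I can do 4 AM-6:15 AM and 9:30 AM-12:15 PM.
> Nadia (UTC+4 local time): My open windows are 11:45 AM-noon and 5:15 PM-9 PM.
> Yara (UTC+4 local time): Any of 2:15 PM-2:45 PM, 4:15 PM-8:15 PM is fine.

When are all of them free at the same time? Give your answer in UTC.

13:30-16:15

Tara in UTC: 08:30-10:30, 12:30-16:45 (subtract 5h to convert from UTC+5).
Ugo in UTC: 08:00-10:15, 13:30-16:15 (add 4h to convert from UTC-4).
Nadia in UTC: 07:45-08:00, 13:15-17:00 (subtract 4h to convert from UTC+4).
Yara in UTC: 10:15-10:45, 12:15-16:15 (subtract 4h to convert from UTC+4).
Tara ∩ Ugo: 08:30-10:15, 13:30-16:15.
Tara ∩ Ugo ∩ Nadia: 13:30-16:15.
Tara ∩ Ugo ∩ Nadia ∩ Yara: 13:30-16:15.
Those are the intersection windows.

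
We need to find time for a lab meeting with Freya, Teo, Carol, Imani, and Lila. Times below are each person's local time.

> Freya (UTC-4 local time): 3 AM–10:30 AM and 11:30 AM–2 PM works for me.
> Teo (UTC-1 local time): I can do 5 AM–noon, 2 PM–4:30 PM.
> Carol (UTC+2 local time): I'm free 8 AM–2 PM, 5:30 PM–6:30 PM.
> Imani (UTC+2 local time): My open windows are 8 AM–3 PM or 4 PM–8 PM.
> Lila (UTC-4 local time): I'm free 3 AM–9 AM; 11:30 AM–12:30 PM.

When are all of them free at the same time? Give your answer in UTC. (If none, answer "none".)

Freya in UTC: 07:00-14:30, 15:30-18:00 (add 4h to convert from UTC-4).
Teo in UTC: 06:00-13:00, 15:00-17:30 (add 1h to convert from UTC-1).
Carol in UTC: 06:00-12:00, 15:30-16:30 (subtract 2h to convert from UTC+2).
Imani in UTC: 06:00-13:00, 14:00-18:00 (subtract 2h to convert from UTC+2).
Lila in UTC: 07:00-13:00, 15:30-16:30 (add 4h to convert from UTC-4).
Freya ∩ Teo: 07:00-13:00, 15:30-17:30.
Freya ∩ Teo ∩ Carol: 07:00-12:00, 15:30-16:30.
Freya ∩ Teo ∩ Carol ∩ Imani: 07:00-12:00, 15:30-16:30.
Freya ∩ Teo ∩ Carol ∩ Imani ∩ Lila: 07:00-12:00, 15:30-16:30.

07:00-12:00, 15:30-16:30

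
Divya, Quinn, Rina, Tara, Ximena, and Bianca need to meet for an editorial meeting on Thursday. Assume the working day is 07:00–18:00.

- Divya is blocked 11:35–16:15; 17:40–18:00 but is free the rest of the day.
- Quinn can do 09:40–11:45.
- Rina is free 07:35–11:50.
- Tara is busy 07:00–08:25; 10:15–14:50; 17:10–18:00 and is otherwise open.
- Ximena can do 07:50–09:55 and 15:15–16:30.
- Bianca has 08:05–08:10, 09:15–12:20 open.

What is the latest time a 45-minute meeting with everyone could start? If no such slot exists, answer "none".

none

Divya free: 07:00-11:35, 16:15-17:40 (invert busy blocks within the working day).
Quinn free: 09:40-11:45.
Rina free: 07:35-11:50.
Tara free: 08:25-10:15, 14:50-17:10 (invert busy blocks within the working day).
Ximena free: 07:50-09:55, 15:15-16:30.
Bianca free: 08:05-08:10, 09:15-12:20.
Divya ∩ Quinn: 09:40-11:35.
Divya ∩ Quinn ∩ Rina: 09:40-11:35.
Divya ∩ Quinn ∩ Rina ∩ Tara: 09:40-10:15.
Divya ∩ Quinn ∩ Rina ∩ Tara ∩ Ximena: 09:40-09:55.
Divya ∩ Quinn ∩ Rina ∩ Tara ∩ Ximena ∩ Bianca: 09:40-09:55.
No common window is at least 45 minutes long.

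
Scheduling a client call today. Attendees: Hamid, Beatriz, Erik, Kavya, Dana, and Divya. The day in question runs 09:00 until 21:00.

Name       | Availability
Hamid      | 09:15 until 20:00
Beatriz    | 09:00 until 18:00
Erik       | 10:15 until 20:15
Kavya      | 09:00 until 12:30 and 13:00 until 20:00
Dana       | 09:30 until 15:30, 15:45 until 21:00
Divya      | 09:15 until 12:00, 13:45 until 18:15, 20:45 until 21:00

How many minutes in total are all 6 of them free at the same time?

345

Hamid ∩ Beatriz: 09:15-18:00.
Hamid ∩ Beatriz ∩ Erik: 10:15-18:00.
Hamid ∩ Beatriz ∩ Erik ∩ Kavya: 10:15-12:30, 13:00-18:00.
Hamid ∩ Beatriz ∩ Erik ∩ Kavya ∩ Dana: 10:15-12:30, 13:00-15:30, 15:45-18:00.
Hamid ∩ Beatriz ∩ Erik ∩ Kavya ∩ Dana ∩ Divya: 10:15-12:00, 13:45-15:30, 15:45-18:00.
So the common availability across everyone is 10:15-12:00, 13:45-15:30, 15:45-18:00.
Summing the common windows: 105 + 105 + 135 = 345 minutes.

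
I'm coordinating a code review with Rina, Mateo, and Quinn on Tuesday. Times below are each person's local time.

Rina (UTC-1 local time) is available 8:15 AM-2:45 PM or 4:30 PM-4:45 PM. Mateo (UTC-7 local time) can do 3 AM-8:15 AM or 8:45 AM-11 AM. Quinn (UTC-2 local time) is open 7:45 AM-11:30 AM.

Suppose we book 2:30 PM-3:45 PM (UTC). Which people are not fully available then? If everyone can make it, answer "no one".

Mateo, Quinn

Rina in UTC: 09:15-15:45, 17:30-17:45 (add 1h to convert from UTC-1).
Mateo in UTC: 10:00-15:15, 15:45-18:00 (add 7h to convert from UTC-7).
Quinn in UTC: 09:45-13:30 (add 2h to convert from UTC-2).
Rina: free for 14:30-15:45. Mateo: not fully free for 14:30-15:45. Quinn: not fully free for 14:30-15:45.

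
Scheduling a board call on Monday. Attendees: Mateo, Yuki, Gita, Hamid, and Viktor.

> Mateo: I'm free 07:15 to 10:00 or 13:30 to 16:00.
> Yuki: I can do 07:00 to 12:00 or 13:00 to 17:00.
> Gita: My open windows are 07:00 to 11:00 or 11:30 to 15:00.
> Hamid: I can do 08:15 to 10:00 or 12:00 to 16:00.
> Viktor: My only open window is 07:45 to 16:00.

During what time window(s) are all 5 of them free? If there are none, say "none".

08:15-10:00, 13:30-15:00

Mateo ∩ Yuki: 07:15-10:00, 13:30-16:00.
Mateo ∩ Yuki ∩ Gita: 07:15-10:00, 13:30-15:00.
Mateo ∩ Yuki ∩ Gita ∩ Hamid: 08:15-10:00, 13:30-15:00.
Mateo ∩ Yuki ∩ Gita ∩ Hamid ∩ Viktor: 08:15-10:00, 13:30-15:00.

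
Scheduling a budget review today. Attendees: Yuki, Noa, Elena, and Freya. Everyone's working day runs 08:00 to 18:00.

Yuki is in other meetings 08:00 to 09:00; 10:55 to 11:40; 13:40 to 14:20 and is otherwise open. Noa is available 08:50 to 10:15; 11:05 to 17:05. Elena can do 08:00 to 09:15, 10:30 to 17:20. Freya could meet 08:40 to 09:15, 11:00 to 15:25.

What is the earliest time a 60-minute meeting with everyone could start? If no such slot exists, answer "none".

11:40

Yuki free: 09:00-10:55, 11:40-13:40, 14:20-18:00 (invert busy blocks within the working day).
Noa free: 08:50-10:15, 11:05-17:05.
Elena free: 08:00-09:15, 10:30-17:20.
Freya free: 08:40-09:15, 11:00-15:25.
Yuki ∩ Noa: 09:00-10:15, 11:40-13:40, 14:20-17:05.
Yuki ∩ Noa ∩ Elena: 09:00-09:15, 11:40-13:40, 14:20-17:05.
Yuki ∩ Noa ∩ Elena ∩ Freya: 09:00-09:15, 11:40-13:40, 14:20-15:25.
The first common window of at least 60 minutes is 11:40-13:40, so the earliest start is 11:40.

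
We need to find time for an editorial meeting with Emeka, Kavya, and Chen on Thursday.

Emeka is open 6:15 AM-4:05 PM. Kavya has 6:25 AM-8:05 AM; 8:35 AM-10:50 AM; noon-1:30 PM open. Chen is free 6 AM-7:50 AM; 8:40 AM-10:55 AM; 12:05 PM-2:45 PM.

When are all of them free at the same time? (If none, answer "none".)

06:25-07:50, 08:40-10:50, 12:05-13:30

Emeka ∩ Kavya: 06:25-08:05, 08:35-10:50, 12:00-13:30.
Emeka ∩ Kavya ∩ Chen: 06:25-07:50, 08:40-10:50, 12:05-13:30.
So the common availability across everyone is 06:25-07:50, 08:40-10:50, 12:05-13:30.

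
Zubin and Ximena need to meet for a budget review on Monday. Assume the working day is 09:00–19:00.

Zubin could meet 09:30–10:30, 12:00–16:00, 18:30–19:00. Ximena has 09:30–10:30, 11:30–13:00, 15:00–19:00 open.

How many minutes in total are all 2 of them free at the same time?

Zubin ∩ Ximena: 09:30-10:30, 12:00-13:00, 15:00-16:00, 18:30-19:00.
Summing the common windows: 60 + 60 + 60 + 30 = 210 minutes.

210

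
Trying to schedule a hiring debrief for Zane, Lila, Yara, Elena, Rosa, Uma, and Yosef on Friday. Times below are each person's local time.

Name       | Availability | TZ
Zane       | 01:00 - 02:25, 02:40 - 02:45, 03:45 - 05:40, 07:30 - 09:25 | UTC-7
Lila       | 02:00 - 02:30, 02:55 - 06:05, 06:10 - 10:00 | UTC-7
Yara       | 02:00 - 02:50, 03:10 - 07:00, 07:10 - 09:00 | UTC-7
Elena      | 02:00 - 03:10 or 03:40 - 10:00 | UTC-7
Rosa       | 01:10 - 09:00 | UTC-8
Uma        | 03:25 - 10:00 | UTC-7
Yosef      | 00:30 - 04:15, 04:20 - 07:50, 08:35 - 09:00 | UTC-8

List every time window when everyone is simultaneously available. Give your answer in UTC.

Zane in UTC: 08:00-09:25, 09:40-09:45, 10:45-12:40, 14:30-16:25 (add 7h to convert from UTC-7).
Lila in UTC: 09:00-09:30, 09:55-13:05, 13:10-17:00 (add 7h to convert from UTC-7).
Yara in UTC: 09:00-09:50, 10:10-14:00, 14:10-16:00 (add 7h to convert from UTC-7).
Elena in UTC: 09:00-10:10, 10:40-17:00 (add 7h to convert from UTC-7).
Rosa in UTC: 09:10-17:00 (add 8h to convert from UTC-8).
Uma in UTC: 10:25-17:00 (add 7h to convert from UTC-7).
Yosef in UTC: 08:30-12:15, 12:20-15:50, 16:35-17:00 (add 8h to convert from UTC-8).
Zane ∩ Lila: 09:00-09:25, 10:45-12:40, 14:30-16:25.
Zane ∩ Lila ∩ Yara: 09:00-09:25, 10:45-12:40, 14:30-16:00.
Zane ∩ Lila ∩ Yara ∩ Elena: 09:00-09:25, 10:45-12:40, 14:30-16:00.
Zane ∩ Lila ∩ Yara ∩ Elena ∩ Rosa: 09:10-09:25, 10:45-12:40, 14:30-16:00.
Zane ∩ Lila ∩ Yara ∩ Elena ∩ Rosa ∩ Uma: 10:45-12:40, 14:30-16:00.
Zane ∩ Lila ∩ Yara ∩ Elena ∩ Rosa ∩ Uma ∩ Yosef: 10:45-12:15, 12:20-12:40, 14:30-15:50.

10:45-12:15, 12:20-12:40, 14:30-15:50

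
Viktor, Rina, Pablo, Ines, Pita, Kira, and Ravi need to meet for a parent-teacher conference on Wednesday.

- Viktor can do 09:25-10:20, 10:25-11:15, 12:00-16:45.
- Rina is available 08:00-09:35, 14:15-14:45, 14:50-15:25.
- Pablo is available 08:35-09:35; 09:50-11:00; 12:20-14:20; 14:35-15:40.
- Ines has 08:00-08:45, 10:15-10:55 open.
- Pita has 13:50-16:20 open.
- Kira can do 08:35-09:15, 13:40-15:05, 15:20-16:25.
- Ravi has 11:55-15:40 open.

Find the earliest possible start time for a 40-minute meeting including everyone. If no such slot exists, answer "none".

none

Viktor ∩ Rina: 09:25-09:35, 14:15-14:45, 14:50-15:25.
Viktor ∩ Rina ∩ Pablo: 09:25-09:35, 14:15-14:20, 14:35-14:45, 14:50-15:25.
Viktor ∩ Rina ∩ Pablo ∩ Ines: ∅.
Viktor ∩ Rina ∩ Pablo ∩ Ines ∩ Pita: ∅.
Viktor ∩ Rina ∩ Pablo ∩ Ines ∩ Pita ∩ Kira: ∅.
Viktor ∩ Rina ∩ Pablo ∩ Ines ∩ Pita ∩ Kira ∩ Ravi: ∅.
There is no time when everyone is free.
No common window is at least 40 minutes long.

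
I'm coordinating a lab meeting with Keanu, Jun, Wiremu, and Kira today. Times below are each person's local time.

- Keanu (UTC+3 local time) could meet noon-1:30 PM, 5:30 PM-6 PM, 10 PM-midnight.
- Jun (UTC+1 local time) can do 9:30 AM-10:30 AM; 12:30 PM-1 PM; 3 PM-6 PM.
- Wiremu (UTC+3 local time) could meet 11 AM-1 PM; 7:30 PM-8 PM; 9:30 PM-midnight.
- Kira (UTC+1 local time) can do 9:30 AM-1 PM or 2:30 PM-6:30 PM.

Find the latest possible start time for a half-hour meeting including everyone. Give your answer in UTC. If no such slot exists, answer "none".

Keanu in UTC: 09:00-10:30, 14:30-15:00, 19:00-21:00 (subtract 3h to convert from UTC+3).
Jun in UTC: 08:30-09:30, 11:30-12:00, 14:00-17:00 (subtract 1h to convert from UTC+1).
Wiremu in UTC: 08:00-10:00, 16:30-17:00, 18:30-21:00 (subtract 3h to convert from UTC+3).
Kira in UTC: 08:30-12:00, 13:30-17:30 (subtract 1h to convert from UTC+1).
Keanu ∩ Jun: 09:00-09:30, 14:30-15:00.
Keanu ∩ Jun ∩ Wiremu: 09:00-09:30.
Keanu ∩ Jun ∩ Wiremu ∩ Kira: 09:00-09:30.
Those are the intersection windows.
The last common window of at least 30 minutes is 09:00-09:30; a 30-minute meeting can start as late as 09:00 and still end by 09:30.

09:00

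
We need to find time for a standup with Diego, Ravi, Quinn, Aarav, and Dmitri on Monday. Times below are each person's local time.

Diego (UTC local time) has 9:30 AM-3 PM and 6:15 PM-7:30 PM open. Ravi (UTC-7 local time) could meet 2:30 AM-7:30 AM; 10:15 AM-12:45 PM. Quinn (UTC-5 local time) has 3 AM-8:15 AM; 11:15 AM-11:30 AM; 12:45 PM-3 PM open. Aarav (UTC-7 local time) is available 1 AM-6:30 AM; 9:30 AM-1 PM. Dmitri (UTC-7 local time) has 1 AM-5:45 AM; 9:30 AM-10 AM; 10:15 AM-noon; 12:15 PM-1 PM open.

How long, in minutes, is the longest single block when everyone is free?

195

Diego in UTC: 09:30-15:00, 18:15-19:30.
Ravi in UTC: 09:30-14:30, 17:15-19:45 (add 7h to convert from UTC-7).
Quinn in UTC: 08:00-13:15, 16:15-16:30, 17:45-20:00 (add 5h to convert from UTC-5).
Aarav in UTC: 08:00-13:30, 16:30-20:00 (add 7h to convert from UTC-7).
Dmitri in UTC: 08:00-12:45, 16:30-17:00, 17:15-19:00, 19:15-20:00 (add 7h to convert from UTC-7).
Diego ∩ Ravi: 09:30-14:30, 18:15-19:30.
Diego ∩ Ravi ∩ Quinn: 09:30-13:15, 18:15-19:30.
Diego ∩ Ravi ∩ Quinn ∩ Aarav: 09:30-13:15, 18:15-19:30.
Diego ∩ Ravi ∩ Quinn ∩ Aarav ∩ Dmitri: 09:30-12:45, 18:15-19:00, 19:15-19:30.
So the common availability across everyone is 09:30-12:45, 18:15-19:00, 19:15-19:30.
The longest is 09:30-12:45 at 195 minutes.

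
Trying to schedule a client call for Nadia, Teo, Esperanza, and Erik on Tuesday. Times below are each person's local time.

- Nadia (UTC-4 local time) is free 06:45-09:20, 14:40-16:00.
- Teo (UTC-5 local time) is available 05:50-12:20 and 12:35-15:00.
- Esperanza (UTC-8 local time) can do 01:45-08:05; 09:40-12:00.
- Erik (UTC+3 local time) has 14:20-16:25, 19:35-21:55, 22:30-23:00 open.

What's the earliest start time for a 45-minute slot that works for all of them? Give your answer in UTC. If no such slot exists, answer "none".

Nadia in UTC: 10:45-13:20, 18:40-20:00 (add 4h to convert from UTC-4).
Teo in UTC: 10:50-17:20, 17:35-20:00 (add 5h to convert from UTC-5).
Esperanza in UTC: 09:45-16:05, 17:40-20:00 (add 8h to convert from UTC-8).
Erik in UTC: 11:20-13:25, 16:35-18:55, 19:30-20:00 (subtract 3h to convert from UTC+3).
Nadia ∩ Teo: 10:50-13:20, 18:40-20:00.
Nadia ∩ Teo ∩ Esperanza: 10:50-13:20, 18:40-20:00.
Nadia ∩ Teo ∩ Esperanza ∩ Erik: 11:20-13:20, 18:40-18:55, 19:30-20:00.
The first common window of at least 45 minutes is 11:20-13:20, so the earliest start is 11:20.

11:20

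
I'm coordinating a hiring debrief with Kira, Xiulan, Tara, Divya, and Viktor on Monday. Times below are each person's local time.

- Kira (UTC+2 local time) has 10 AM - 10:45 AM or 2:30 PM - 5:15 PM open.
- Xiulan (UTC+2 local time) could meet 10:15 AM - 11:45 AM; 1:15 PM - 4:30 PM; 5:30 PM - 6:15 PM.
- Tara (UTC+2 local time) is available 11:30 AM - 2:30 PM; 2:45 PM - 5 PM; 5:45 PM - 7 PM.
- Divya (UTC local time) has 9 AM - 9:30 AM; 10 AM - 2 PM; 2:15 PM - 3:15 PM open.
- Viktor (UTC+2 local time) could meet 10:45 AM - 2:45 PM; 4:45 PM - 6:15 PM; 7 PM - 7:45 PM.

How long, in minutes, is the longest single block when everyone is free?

Kira in UTC: 08:00-08:45, 12:30-15:15 (subtract 2h to convert from UTC+2).
Xiulan in UTC: 08:15-09:45, 11:15-14:30, 15:30-16:15 (subtract 2h to convert from UTC+2).
Tara in UTC: 09:30-12:30, 12:45-15:00, 15:45-17:00 (subtract 2h to convert from UTC+2).
Divya in UTC: 09:00-09:30, 10:00-14:00, 14:15-15:15.
Viktor in UTC: 08:45-12:45, 14:45-16:15, 17:00-17:45 (subtract 2h to convert from UTC+2).
Kira ∩ Xiulan: 08:15-08:45, 12:30-14:30.
Kira ∩ Xiulan ∩ Tara: 12:45-14:30.
Kira ∩ Xiulan ∩ Tara ∩ Divya: 12:45-14:00, 14:15-14:30.
Kira ∩ Xiulan ∩ Tara ∩ Divya ∩ Viktor: ∅.
There is no time when everyone is free.
No common window exists, so the longest block is 0 minutes.

0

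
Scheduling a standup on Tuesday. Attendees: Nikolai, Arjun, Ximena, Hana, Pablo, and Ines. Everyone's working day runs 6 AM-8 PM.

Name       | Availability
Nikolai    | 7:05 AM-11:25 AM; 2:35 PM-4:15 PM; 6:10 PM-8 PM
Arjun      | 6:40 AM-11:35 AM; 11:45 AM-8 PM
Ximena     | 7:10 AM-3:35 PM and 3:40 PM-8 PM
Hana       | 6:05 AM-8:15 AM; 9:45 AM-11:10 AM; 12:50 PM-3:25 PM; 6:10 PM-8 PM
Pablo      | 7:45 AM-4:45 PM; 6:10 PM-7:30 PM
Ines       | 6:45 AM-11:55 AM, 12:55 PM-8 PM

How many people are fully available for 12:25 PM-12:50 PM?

3

Arjun, Ximena, and Pablo can make the full 12:25-12:50 slot — that's 3.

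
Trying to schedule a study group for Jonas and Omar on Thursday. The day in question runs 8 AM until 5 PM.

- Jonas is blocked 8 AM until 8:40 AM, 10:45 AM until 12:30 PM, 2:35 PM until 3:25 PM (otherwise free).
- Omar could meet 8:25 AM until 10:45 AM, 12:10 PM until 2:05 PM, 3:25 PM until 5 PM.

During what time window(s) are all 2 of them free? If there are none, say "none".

Jonas free: 08:40-10:45, 12:30-14:35, 15:25-17:00 (invert busy blocks within the working day).
Omar free: 08:25-10:45, 12:10-14:05, 15:25-17:00.
Jonas ∩ Omar: 08:40-10:45, 12:30-14:05, 15:25-17:00.

08:40-10:45, 12:30-14:05, 15:25-17:00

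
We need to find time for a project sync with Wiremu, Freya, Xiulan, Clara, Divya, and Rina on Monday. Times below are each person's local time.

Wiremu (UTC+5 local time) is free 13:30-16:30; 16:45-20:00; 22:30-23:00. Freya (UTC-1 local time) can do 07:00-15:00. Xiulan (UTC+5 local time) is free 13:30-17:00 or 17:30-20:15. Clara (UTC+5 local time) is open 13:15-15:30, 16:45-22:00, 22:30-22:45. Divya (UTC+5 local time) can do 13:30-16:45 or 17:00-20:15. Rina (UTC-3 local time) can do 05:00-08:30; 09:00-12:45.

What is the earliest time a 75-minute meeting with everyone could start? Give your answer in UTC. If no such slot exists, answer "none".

08:30

Wiremu in UTC: 08:30-11:30, 11:45-15:00, 17:30-18:00 (subtract 5h to convert from UTC+5).
Freya in UTC: 08:00-16:00 (add 1h to convert from UTC-1).
Xiulan in UTC: 08:30-12:00, 12:30-15:15 (subtract 5h to convert from UTC+5).
Clara in UTC: 08:15-10:30, 11:45-17:00, 17:30-17:45 (subtract 5h to convert from UTC+5).
Divya in UTC: 08:30-11:45, 12:00-15:15 (subtract 5h to convert from UTC+5).
Rina in UTC: 08:00-11:30, 12:00-15:45 (add 3h to convert from UTC-3).
Wiremu ∩ Freya: 08:30-11:30, 11:45-15:00.
Wiremu ∩ Freya ∩ Xiulan: 08:30-11:30, 11:45-12:00, 12:30-15:00.
Wiremu ∩ Freya ∩ Xiulan ∩ Clara: 08:30-10:30, 11:45-12:00, 12:30-15:00.
Wiremu ∩ Freya ∩ Xiulan ∩ Clara ∩ Divya: 08:30-10:30, 12:30-15:00.
Wiremu ∩ Freya ∩ Xiulan ∩ Clara ∩ Divya ∩ Rina: 08:30-10:30, 12:30-15:00.
The first common window of at least 75 minutes is 08:30-10:30, so the earliest start is 08:30.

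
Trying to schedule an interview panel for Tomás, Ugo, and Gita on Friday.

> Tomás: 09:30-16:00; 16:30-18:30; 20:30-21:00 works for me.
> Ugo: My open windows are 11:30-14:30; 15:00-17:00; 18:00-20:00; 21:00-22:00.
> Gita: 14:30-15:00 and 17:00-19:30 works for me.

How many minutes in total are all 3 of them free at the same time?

30

Tomás ∩ Ugo: 11:30-14:30, 15:00-16:00, 16:30-17:00, 18:00-18:30.
Tomás ∩ Ugo ∩ Gita: 18:00-18:30.
That's a single block of 30 minutes.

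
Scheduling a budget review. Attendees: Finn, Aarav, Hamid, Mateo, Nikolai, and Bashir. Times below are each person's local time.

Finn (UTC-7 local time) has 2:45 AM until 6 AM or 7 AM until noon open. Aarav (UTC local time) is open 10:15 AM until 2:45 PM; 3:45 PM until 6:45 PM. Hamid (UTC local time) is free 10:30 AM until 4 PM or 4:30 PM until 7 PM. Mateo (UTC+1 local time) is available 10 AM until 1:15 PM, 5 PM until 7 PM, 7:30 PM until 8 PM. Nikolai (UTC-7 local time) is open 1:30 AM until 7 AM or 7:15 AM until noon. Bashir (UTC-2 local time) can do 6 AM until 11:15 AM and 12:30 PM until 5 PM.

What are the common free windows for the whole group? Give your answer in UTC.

10:30-12:15, 16:30-18:00, 18:30-18:45

Finn in UTC: 09:45-13:00, 14:00-19:00 (add 7h to convert from UTC-7).
Aarav in UTC: 10:15-14:45, 15:45-18:45.
Hamid in UTC: 10:30-16:00, 16:30-19:00.
Mateo in UTC: 09:00-12:15, 16:00-18:00, 18:30-19:00 (subtract 1h to convert from UTC+1).
Nikolai in UTC: 08:30-14:00, 14:15-19:00 (add 7h to convert from UTC-7).
Bashir in UTC: 08:00-13:15, 14:30-19:00 (add 2h to convert from UTC-2).
Finn ∩ Aarav: 10:15-13:00, 14:00-14:45, 15:45-18:45.
Finn ∩ Aarav ∩ Hamid: 10:30-13:00, 14:00-14:45, 15:45-16:00, 16:30-18:45.
Finn ∩ Aarav ∩ Hamid ∩ Mateo: 10:30-12:15, 16:30-18:00, 18:30-18:45.
Finn ∩ Aarav ∩ Hamid ∩ Mateo ∩ Nikolai: 10:30-12:15, 16:30-18:00, 18:30-18:45.
Finn ∩ Aarav ∩ Hamid ∩ Mateo ∩ Nikolai ∩ Bashir: 10:30-12:15, 16:30-18:00, 18:30-18:45.
Those are the intersection windows.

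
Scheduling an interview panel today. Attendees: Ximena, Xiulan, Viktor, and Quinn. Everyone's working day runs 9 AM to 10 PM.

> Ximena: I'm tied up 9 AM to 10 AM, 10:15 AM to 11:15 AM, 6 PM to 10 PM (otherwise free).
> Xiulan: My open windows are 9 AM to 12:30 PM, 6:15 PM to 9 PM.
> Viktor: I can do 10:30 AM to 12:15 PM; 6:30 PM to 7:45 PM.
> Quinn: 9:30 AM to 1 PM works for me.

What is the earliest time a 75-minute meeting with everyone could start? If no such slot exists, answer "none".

Ximena free: 10:00-10:15, 11:15-18:00 (invert busy blocks within the working day).
Xiulan free: 09:00-12:30, 18:15-21:00.
Viktor free: 10:30-12:15, 18:30-19:45.
Quinn free: 09:30-13:00.
Ximena ∩ Xiulan: 10:00-10:15, 11:15-12:30.
Ximena ∩ Xiulan ∩ Viktor: 11:15-12:15.
Ximena ∩ Xiulan ∩ Viktor ∩ Quinn: 11:15-12:15.
No common window is at least 75 minutes long.

none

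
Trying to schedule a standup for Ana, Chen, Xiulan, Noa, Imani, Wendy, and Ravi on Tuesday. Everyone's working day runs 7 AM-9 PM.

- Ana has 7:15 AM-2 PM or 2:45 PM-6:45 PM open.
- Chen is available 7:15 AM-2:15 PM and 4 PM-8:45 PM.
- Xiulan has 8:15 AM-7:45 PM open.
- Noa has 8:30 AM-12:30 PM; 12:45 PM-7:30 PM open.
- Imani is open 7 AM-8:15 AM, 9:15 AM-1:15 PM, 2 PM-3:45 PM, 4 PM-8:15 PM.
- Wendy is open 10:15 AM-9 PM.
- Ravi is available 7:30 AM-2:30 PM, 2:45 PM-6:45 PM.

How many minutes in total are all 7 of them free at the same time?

Ana ∩ Chen: 07:15-14:00, 16:00-18:45.
Ana ∩ Chen ∩ Xiulan: 08:15-14:00, 16:00-18:45.
Ana ∩ Chen ∩ Xiulan ∩ Noa: 08:30-12:30, 12:45-14:00, 16:00-18:45.
Ana ∩ Chen ∩ Xiulan ∩ Noa ∩ Imani: 09:15-12:30, 12:45-13:15, 16:00-18:45.
Ana ∩ Chen ∩ Xiulan ∩ Noa ∩ Imani ∩ Wendy: 10:15-12:30, 12:45-13:15, 16:00-18:45.
Ana ∩ Chen ∩ Xiulan ∩ Noa ∩ Imani ∩ Wendy ∩ Ravi: 10:15-12:30, 12:45-13:15, 16:00-18:45.
Summing the common windows: 135 + 30 + 165 = 330 minutes.

330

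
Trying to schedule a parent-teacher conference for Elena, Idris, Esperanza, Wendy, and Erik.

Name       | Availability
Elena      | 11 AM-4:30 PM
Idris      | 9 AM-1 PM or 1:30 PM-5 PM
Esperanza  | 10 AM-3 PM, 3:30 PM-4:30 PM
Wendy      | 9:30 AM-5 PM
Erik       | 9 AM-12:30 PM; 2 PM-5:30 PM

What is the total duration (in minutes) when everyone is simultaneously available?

Elena ∩ Idris: 11:00-13:00, 13:30-16:30.
Elena ∩ Idris ∩ Esperanza: 11:00-13:00, 13:30-15:00, 15:30-16:30.
Elena ∩ Idris ∩ Esperanza ∩ Wendy: 11:00-13:00, 13:30-15:00, 15:30-16:30.
Elena ∩ Idris ∩ Esperanza ∩ Wendy ∩ Erik: 11:00-12:30, 14:00-15:00, 15:30-16:30.
Summing the common windows: 90 + 60 + 60 = 210 minutes.

210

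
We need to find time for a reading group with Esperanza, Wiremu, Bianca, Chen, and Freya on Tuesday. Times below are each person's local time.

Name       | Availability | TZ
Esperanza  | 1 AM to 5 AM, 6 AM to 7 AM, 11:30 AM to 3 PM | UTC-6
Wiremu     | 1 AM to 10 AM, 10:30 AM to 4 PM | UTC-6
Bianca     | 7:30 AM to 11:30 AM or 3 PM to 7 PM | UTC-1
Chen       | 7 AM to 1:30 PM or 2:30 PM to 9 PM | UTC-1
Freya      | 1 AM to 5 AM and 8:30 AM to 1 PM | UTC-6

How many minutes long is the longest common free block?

Esperanza in UTC: 07:00-11:00, 12:00-13:00, 17:30-21:00 (add 6h to convert from UTC-6).
Wiremu in UTC: 07:00-16:00, 16:30-22:00 (add 6h to convert from UTC-6).
Bianca in UTC: 08:30-12:30, 16:00-20:00 (add 1h to convert from UTC-1).
Chen in UTC: 08:00-14:30, 15:30-22:00 (add 1h to convert from UTC-1).
Freya in UTC: 07:00-11:00, 14:30-19:00 (add 6h to convert from UTC-6).
Esperanza ∩ Wiremu: 07:00-11:00, 12:00-13:00, 17:30-21:00.
Esperanza ∩ Wiremu ∩ Bianca: 08:30-11:00, 12:00-12:30, 17:30-20:00.
Esperanza ∩ Wiremu ∩ Bianca ∩ Chen: 08:30-11:00, 12:00-12:30, 17:30-20:00.
Esperanza ∩ Wiremu ∩ Bianca ∩ Chen ∩ Freya: 08:30-11:00, 17:30-19:00.
The longest is 08:30-11:00 at 150 minutes.

150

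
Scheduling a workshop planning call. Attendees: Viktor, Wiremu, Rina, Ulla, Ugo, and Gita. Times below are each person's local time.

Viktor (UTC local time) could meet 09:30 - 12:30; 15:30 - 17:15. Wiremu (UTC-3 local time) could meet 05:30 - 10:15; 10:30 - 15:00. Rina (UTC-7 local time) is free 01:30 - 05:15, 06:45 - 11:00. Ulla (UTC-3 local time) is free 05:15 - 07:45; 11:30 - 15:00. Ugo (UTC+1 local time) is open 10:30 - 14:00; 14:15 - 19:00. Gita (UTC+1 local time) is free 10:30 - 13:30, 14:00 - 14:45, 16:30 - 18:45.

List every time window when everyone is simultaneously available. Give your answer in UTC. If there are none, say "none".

09:30-10:45, 15:30-17:15

Viktor in UTC: 09:30-12:30, 15:30-17:15.
Wiremu in UTC: 08:30-13:15, 13:30-18:00 (add 3h to convert from UTC-3).
Rina in UTC: 08:30-12:15, 13:45-18:00 (add 7h to convert from UTC-7).
Ulla in UTC: 08:15-10:45, 14:30-18:00 (add 3h to convert from UTC-3).
Ugo in UTC: 09:30-13:00, 13:15-18:00 (subtract 1h to convert from UTC+1).
Gita in UTC: 09:30-12:30, 13:00-13:45, 15:30-17:45 (subtract 1h to convert from UTC+1).
Viktor ∩ Wiremu: 09:30-12:30, 15:30-17:15.
Viktor ∩ Wiremu ∩ Rina: 09:30-12:15, 15:30-17:15.
Viktor ∩ Wiremu ∩ Rina ∩ Ulla: 09:30-10:45, 15:30-17:15.
Viktor ∩ Wiremu ∩ Rina ∩ Ulla ∩ Ugo: 09:30-10:45, 15:30-17:15.
Viktor ∩ Wiremu ∩ Rina ∩ Ulla ∩ Ugo ∩ Gita: 09:30-10:45, 15:30-17:15.
Those are the intersection windows.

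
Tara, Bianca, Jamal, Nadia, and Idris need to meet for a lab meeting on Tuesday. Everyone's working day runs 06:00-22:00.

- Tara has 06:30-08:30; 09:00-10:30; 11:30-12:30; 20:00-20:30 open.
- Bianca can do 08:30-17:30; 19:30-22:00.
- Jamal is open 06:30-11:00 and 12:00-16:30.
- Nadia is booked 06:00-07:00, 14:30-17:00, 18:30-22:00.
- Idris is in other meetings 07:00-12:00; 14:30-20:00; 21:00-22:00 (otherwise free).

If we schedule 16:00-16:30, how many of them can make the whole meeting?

Tara free: 06:30-08:30, 09:00-10:30, 11:30-12:30, 20:00-20:30.
Bianca free: 08:30-17:30, 19:30-22:00.
Jamal free: 06:30-11:00, 12:00-16:30.
Nadia free: 07:00-14:30, 17:00-18:30 (invert busy blocks within the working day).
Idris free: 06:00-07:00, 12:00-14:30, 20:00-21:00 (invert busy blocks within the working day).
Bianca and Jamal can make the full 16:00-16:30 slot — that's 2.

2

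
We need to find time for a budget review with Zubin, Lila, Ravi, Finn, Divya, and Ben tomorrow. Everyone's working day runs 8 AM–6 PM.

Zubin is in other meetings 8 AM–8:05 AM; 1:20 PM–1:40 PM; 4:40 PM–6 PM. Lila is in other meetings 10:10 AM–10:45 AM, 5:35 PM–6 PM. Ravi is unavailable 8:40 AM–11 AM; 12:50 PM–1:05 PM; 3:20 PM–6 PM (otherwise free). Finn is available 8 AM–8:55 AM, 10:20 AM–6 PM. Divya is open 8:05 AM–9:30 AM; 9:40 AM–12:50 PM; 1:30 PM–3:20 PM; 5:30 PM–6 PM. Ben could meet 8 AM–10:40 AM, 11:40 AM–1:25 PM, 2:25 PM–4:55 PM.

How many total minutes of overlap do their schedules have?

160

Zubin free: 08:05-13:20, 13:40-16:40 (invert busy blocks within the working day).
Lila free: 08:00-10:10, 10:45-17:35 (invert busy blocks within the working day).
Ravi free: 08:00-08:40, 11:00-12:50, 13:05-15:20 (invert busy blocks within the working day).
Finn free: 08:00-08:55, 10:20-18:00.
Divya free: 08:05-09:30, 09:40-12:50, 13:30-15:20, 17:30-18:00.
Ben free: 08:00-10:40, 11:40-13:25, 14:25-16:55.
Zubin ∩ Lila: 08:05-10:10, 10:45-13:20, 13:40-16:40.
Zubin ∩ Lila ∩ Ravi: 08:05-08:40, 11:00-12:50, 13:05-13:20, 13:40-15:20.
Zubin ∩ Lila ∩ Ravi ∩ Finn: 08:05-08:40, 11:00-12:50, 13:05-13:20, 13:40-15:20.
Zubin ∩ Lila ∩ Ravi ∩ Finn ∩ Divya: 08:05-08:40, 11:00-12:50, 13:40-15:20.
Zubin ∩ Lila ∩ Ravi ∩ Finn ∩ Divya ∩ Ben: 08:05-08:40, 11:40-12:50, 14:25-15:20.
Summing the common windows: 35 + 70 + 55 = 160 minutes.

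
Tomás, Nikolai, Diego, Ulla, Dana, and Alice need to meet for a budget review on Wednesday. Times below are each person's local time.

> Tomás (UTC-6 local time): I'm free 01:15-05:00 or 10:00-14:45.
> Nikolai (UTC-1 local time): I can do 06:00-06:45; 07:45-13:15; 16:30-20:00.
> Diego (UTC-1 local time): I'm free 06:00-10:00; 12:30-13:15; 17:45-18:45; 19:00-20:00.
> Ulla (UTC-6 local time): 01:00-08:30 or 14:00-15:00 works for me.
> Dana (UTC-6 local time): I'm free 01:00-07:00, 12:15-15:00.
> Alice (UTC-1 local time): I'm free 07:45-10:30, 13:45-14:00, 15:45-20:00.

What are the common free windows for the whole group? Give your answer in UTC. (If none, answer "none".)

Tomás in UTC: 07:15-11:00, 16:00-20:45 (add 6h to convert from UTC-6).
Nikolai in UTC: 07:00-07:45, 08:45-14:15, 17:30-21:00 (add 1h to convert from UTC-1).
Diego in UTC: 07:00-11:00, 13:30-14:15, 18:45-19:45, 20:00-21:00 (add 1h to convert from UTC-1).
Ulla in UTC: 07:00-14:30, 20:00-21:00 (add 6h to convert from UTC-6).
Dana in UTC: 07:00-13:00, 18:15-21:00 (add 6h to convert from UTC-6).
Alice in UTC: 08:45-11:30, 14:45-15:00, 16:45-21:00 (add 1h to convert from UTC-1).
Tomás ∩ Nikolai: 07:15-07:45, 08:45-11:00, 17:30-20:45.
Tomás ∩ Nikolai ∩ Diego: 07:15-07:45, 08:45-11:00, 18:45-19:45, 20:00-20:45.
Tomás ∩ Nikolai ∩ Diego ∩ Ulla: 07:15-07:45, 08:45-11:00, 20:00-20:45.
Tomás ∩ Nikolai ∩ Diego ∩ Ulla ∩ Dana: 07:15-07:45, 08:45-11:00, 20:00-20:45.
Tomás ∩ Nikolai ∩ Diego ∩ Ulla ∩ Dana ∩ Alice: 08:45-11:00, 20:00-20:45.

08:45-11:00, 20:00-20:45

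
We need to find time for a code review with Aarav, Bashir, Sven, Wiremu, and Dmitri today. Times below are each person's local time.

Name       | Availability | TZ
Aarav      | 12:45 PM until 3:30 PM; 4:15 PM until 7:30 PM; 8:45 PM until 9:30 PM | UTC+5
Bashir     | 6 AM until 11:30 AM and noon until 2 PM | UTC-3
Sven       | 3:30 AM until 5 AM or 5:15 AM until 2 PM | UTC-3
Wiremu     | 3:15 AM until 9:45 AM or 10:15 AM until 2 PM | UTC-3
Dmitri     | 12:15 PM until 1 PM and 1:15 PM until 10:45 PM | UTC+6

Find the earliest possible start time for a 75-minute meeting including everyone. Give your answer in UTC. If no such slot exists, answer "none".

Aarav in UTC: 07:45-10:30, 11:15-14:30, 15:45-16:30 (subtract 5h to convert from UTC+5).
Bashir in UTC: 09:00-14:30, 15:00-17:00 (add 3h to convert from UTC-3).
Sven in UTC: 06:30-08:00, 08:15-17:00 (add 3h to convert from UTC-3).
Wiremu in UTC: 06:15-12:45, 13:15-17:00 (add 3h to convert from UTC-3).
Dmitri in UTC: 06:15-07:00, 07:15-16:45 (subtract 6h to convert from UTC+6).
Aarav ∩ Bashir: 09:00-10:30, 11:15-14:30, 15:45-16:30.
Aarav ∩ Bashir ∩ Sven: 09:00-10:30, 11:15-14:30, 15:45-16:30.
Aarav ∩ Bashir ∩ Sven ∩ Wiremu: 09:00-10:30, 11:15-12:45, 13:15-14:30, 15:45-16:30.
Aarav ∩ Bashir ∩ Sven ∩ Wiremu ∩ Dmitri: 09:00-10:30, 11:15-12:45, 13:15-14:30, 15:45-16:30.
The first common window of at least 75 minutes is 09:00-10:30, so the earliest start is 09:00.

09:00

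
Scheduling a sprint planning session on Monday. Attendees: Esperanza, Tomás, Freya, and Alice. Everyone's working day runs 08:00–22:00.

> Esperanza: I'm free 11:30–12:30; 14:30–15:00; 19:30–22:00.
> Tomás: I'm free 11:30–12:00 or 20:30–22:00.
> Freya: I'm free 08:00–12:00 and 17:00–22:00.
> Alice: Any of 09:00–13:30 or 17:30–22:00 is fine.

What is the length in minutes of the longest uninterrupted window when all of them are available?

Esperanza ∩ Tomás: 11:30-12:00, 20:30-22:00.
Esperanza ∩ Tomás ∩ Freya: 11:30-12:00, 20:30-22:00.
Esperanza ∩ Tomás ∩ Freya ∩ Alice: 11:30-12:00, 20:30-22:00.
Those are the intersection windows.
The longest is 20:30-22:00 at 90 minutes.

90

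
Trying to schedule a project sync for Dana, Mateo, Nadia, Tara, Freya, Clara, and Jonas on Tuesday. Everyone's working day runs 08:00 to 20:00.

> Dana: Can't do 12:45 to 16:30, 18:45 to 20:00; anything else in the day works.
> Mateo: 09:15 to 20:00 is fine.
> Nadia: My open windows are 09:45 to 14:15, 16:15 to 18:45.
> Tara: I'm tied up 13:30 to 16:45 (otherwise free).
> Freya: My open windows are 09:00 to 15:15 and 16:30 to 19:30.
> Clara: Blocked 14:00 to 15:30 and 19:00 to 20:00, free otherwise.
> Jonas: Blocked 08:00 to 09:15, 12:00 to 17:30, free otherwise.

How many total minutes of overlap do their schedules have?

Dana free: 08:00-12:45, 16:30-18:45 (invert busy blocks within the working day).
Mateo free: 09:15-20:00.
Nadia free: 09:45-14:15, 16:15-18:45.
Tara free: 08:00-13:30, 16:45-20:00 (invert busy blocks within the working day).
Freya free: 09:00-15:15, 16:30-19:30.
Clara free: 08:00-14:00, 15:30-19:00 (invert busy blocks within the working day).
Jonas free: 09:15-12:00, 17:30-20:00 (invert busy blocks within the working day).
Dana ∩ Mateo: 09:15-12:45, 16:30-18:45.
Dana ∩ Mateo ∩ Nadia: 09:45-12:45, 16:30-18:45.
Dana ∩ Mateo ∩ Nadia ∩ Tara: 09:45-12:45, 16:45-18:45.
Dana ∩ Mateo ∩ Nadia ∩ Tara ∩ Freya: 09:45-12:45, 16:45-18:45.
Dana ∩ Mateo ∩ Nadia ∩ Tara ∩ Freya ∩ Clara: 09:45-12:45, 16:45-18:45.
Dana ∩ Mateo ∩ Nadia ∩ Tara ∩ Freya ∩ Clara ∩ Jonas: 09:45-12:00, 17:30-18:45.
Summing the common windows: 135 + 75 = 210 minutes.

210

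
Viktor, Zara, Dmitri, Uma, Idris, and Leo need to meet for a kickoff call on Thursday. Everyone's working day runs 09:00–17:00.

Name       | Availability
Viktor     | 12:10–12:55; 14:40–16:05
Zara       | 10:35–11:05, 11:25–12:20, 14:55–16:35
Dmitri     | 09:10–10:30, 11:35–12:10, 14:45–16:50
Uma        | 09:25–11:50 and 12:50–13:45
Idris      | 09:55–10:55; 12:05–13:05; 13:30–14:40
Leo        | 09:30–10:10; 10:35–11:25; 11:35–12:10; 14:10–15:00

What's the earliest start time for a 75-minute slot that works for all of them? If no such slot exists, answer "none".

Viktor ∩ Zara: 12:10-12:20, 14:55-16:05.
Viktor ∩ Zara ∩ Dmitri: 14:55-16:05.
Viktor ∩ Zara ∩ Dmitri ∩ Uma: ∅.
Viktor ∩ Zara ∩ Dmitri ∩ Uma ∩ Idris: ∅.
Viktor ∩ Zara ∩ Dmitri ∩ Uma ∩ Idris ∩ Leo: ∅.
There is no time when everyone is free.
No common window is at least 75 minutes long.

none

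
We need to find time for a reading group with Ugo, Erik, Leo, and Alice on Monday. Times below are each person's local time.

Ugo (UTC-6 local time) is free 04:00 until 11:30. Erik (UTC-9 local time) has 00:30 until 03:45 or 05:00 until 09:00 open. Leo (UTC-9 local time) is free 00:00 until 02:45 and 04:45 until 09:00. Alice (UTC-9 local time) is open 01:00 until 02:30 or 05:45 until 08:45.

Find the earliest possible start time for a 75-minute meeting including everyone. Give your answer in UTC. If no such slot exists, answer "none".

10:00

Ugo in UTC: 10:00-17:30 (add 6h to convert from UTC-6).
Erik in UTC: 09:30-12:45, 14:00-18:00 (add 9h to convert from UTC-9).
Leo in UTC: 09:00-11:45, 13:45-18:00 (add 9h to convert from UTC-9).
Alice in UTC: 10:00-11:30, 14:45-17:45 (add 9h to convert from UTC-9).
Ugo ∩ Erik: 10:00-12:45, 14:00-17:30.
Ugo ∩ Erik ∩ Leo: 10:00-11:45, 14:00-17:30.
Ugo ∩ Erik ∩ Leo ∩ Alice: 10:00-11:30, 14:45-17:30.
The first common window of at least 75 minutes is 10:00-11:30, so the earliest start is 10:00.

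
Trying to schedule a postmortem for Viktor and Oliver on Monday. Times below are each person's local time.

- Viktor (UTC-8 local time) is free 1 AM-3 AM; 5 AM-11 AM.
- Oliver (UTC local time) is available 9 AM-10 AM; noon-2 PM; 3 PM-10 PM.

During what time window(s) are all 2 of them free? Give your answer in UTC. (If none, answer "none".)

Viktor in UTC: 09:00-11:00, 13:00-19:00 (add 8h to convert from UTC-8).
Oliver in UTC: 09:00-10:00, 12:00-14:00, 15:00-22:00.
Viktor ∩ Oliver: 09:00-10:00, 13:00-14:00, 15:00-19:00.
So the common availability across everyone is 09:00-10:00, 13:00-14:00, 15:00-19:00.

09:00-10:00, 13:00-14:00, 15:00-19:00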